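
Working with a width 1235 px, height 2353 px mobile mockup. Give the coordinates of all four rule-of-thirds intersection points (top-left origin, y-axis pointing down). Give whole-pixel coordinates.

One third of 1235 is 411.67; one third of 2353 is 784.33.
Vertical third lines at x = 412 and x = 823; horizontal third lines at y = 784 and y = 1569.

(412, 784), (823, 784), (412, 1569), (823, 1569)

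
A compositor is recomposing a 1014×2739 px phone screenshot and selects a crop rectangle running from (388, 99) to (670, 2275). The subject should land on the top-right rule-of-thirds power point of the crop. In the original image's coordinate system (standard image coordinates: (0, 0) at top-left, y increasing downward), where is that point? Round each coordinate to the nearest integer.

Crop width = 670 − 388 = 282 px; one third is 94.00 px.
Crop height = 2275 − 99 = 2176 px; one third is 725.33 px.
The top-right point is two-thirds across and one-third down within the crop:
x = 388 + 2 × 94.00 ≈ 576; y = 99 + 1 × 725.33 ≈ 824.

(576, 824)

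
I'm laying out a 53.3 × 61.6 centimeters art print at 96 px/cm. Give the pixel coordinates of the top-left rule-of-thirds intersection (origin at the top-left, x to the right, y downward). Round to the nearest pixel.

In pixels the canvas is 53.3 × 96 = 5116.8 wide and 61.6 × 96 = 5913.6 tall.
The top-left point is one-third across and one-third down:
x = 1 × 5116.8/3 ≈ 1706; y = 1 × 5913.6/3 ≈ 1971.

(1706, 1971)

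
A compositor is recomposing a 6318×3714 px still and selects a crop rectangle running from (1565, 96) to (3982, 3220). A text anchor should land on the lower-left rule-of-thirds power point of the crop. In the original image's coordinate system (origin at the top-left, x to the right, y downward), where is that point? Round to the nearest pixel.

x = 2371 px, y = 2179 px

Crop width = 3982 − 1565 = 2417 px; one third is 805.67 px.
Crop height = 3220 − 96 = 3124 px; one third is 1041.33 px.
The lower-left point is one-third across and two-thirds down within the crop:
x = 1565 + 1 × 805.67 ≈ 2371; y = 96 + 2 × 1041.33 ≈ 2179.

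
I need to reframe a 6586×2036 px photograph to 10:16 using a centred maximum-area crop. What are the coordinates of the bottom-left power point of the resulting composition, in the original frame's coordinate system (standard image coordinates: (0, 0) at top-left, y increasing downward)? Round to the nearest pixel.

6586/2036 > 10/16, so the 10:16 crop keeps the full height 2036 and trims width to 2036 × 10/16 = 1272.50 px.
Left offset = (6586 − 1272.50)/2 = 2656.75 px; top offset = 0.
Bottom-left is one-third across and two-thirds down within the crop:
x = 2656.75 + 1 × 1272.50/3 ≈ 3081; y = 0.00 + 2 × 2036.00/3 ≈ 1357.

x = 3081 px, y = 1357 px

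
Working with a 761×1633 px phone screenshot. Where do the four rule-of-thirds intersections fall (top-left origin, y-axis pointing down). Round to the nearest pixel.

(254, 544), (507, 544), (254, 1089), (507, 1089)

One third of 761 is 253.67; one third of 1633 is 544.33.
Vertical third lines at x = 254 and x = 507; horizontal third lines at y = 544 and y = 1089.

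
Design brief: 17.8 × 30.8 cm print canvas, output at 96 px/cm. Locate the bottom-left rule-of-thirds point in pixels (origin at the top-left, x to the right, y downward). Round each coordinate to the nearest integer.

x = 570 px, y = 1971 px

In pixels the canvas is 17.8 × 96 = 1708.8 wide and 30.8 × 96 = 2956.8 tall.
The bottom-left point is one-third across and two-thirds down:
x = 1 × 1708.8/3 ≈ 570; y = 2 × 2956.8/3 ≈ 1971.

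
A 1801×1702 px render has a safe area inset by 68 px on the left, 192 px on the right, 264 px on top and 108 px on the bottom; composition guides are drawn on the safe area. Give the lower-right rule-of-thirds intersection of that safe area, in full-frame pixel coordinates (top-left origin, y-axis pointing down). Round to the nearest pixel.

Content width = 1801 − 68 − 192 = 1541 px; content height = 1702 − 264 − 108 = 1330 px.
Lower-right is two-thirds across and two-thirds down within the safe area.
x = 68 + 2 × 1541/3 = 68 + 1027.33 ≈ 1095
y = 264 + 2 × 1330/3 = 264 + 886.67 ≈ 1151

x = 1095 px, y = 1151 px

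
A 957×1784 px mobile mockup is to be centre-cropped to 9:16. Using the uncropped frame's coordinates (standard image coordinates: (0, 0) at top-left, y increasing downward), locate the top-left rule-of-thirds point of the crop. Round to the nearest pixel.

957/1784 < 9/16, so the 9:16 crop keeps the full width 957 and trims height to 957 × 16/9 = 1701.33 px.
Top offset = (1784 − 1701.33)/2 = 41.33 px; left offset = 0.
Top-left is one-third across and one-third down within the crop:
x = 0.00 + 1 × 957.00/3 ≈ 319; y = 41.33 + 1 × 1701.33/3 ≈ 608.

x = 319 px, y = 608 px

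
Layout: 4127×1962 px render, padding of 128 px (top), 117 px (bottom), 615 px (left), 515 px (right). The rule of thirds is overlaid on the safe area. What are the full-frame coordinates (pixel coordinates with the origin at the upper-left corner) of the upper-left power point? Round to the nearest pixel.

(1614, 700)

Content width = 4127 − 615 − 515 = 2997 px; content height = 1962 − 128 − 117 = 1717 px.
Upper-left is one-third across and one-third down within the safe area.
x = 615 + 1 × 2997/3 = 615 + 999.00 ≈ 1614
y = 128 + 1 × 1717/3 = 128 + 572.33 ≈ 700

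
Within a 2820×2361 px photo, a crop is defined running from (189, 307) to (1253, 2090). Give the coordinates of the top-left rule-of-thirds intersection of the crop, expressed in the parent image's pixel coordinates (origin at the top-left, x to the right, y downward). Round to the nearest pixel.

x = 544 px, y = 901 px

Crop width = 1253 − 189 = 1064 px; one third is 354.67 px.
Crop height = 2090 − 307 = 1783 px; one third is 594.33 px.
The top-left point is one-third across and one-third down within the crop:
x = 189 + 1 × 354.67 ≈ 544; y = 307 + 1 × 594.33 ≈ 901.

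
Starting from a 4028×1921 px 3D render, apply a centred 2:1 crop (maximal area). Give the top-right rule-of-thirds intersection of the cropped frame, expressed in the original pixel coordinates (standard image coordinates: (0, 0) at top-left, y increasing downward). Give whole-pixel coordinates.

4028/1921 > 2/1, so the 2:1 crop keeps the full height 1921 and trims width to 1921 × 2/1 = 3842.00 px.
Left offset = (4028 − 3842.00)/2 = 93.00 px; top offset = 0.
Top-right is two-thirds across and one-third down within the crop:
x = 93.00 + 2 × 3842.00/3 ≈ 2654; y = 0.00 + 1 × 1921.00/3 ≈ 640.

(2654, 640)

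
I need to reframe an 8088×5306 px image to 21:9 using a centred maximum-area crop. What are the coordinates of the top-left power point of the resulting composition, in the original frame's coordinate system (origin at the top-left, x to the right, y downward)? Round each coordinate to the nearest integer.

x = 2696 px, y = 2075 px

8088/5306 < 21/9, so the 21:9 crop keeps the full width 8088 and trims height to 8088 × 9/21 = 3466.29 px.
Top offset = (5306 − 3466.29)/2 = 919.86 px; left offset = 0.
Top-left is one-third across and one-third down within the crop:
x = 0.00 + 1 × 8088.00/3 ≈ 2696; y = 919.86 + 1 × 3466.29/3 ≈ 2075.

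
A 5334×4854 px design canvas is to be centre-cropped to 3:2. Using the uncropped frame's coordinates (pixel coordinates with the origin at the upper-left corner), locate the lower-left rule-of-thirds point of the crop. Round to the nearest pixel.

5334/4854 < 3/2, so the 3:2 crop keeps the full width 5334 and trims height to 5334 × 2/3 = 3556.00 px.
Top offset = (4854 − 3556.00)/2 = 649.00 px; left offset = 0.
Lower-left is one-third across and two-thirds down within the crop:
x = 0.00 + 1 × 5334.00/3 ≈ 1778; y = 649.00 + 2 × 3556.00/3 ≈ 3020.

x = 1778 px, y = 3020 px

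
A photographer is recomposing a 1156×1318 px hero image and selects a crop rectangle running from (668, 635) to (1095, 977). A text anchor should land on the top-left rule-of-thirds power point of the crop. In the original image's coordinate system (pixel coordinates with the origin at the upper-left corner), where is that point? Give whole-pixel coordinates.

Crop width = 1095 − 668 = 427 px; one third is 142.33 px.
Crop height = 977 − 635 = 342 px; one third is 114.00 px.
The top-left point is one-third across and one-third down within the crop:
x = 668 + 1 × 142.33 ≈ 810; y = 635 + 1 × 114.00 ≈ 749.

x = 810 px, y = 749 px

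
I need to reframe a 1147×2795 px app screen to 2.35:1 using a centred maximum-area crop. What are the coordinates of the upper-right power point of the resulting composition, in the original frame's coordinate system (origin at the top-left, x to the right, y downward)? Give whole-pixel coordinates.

(765, 1316)

1147/2795 < 2.35/1, so the 2.35:1 crop keeps the full width 1147 and trims height to 1147 × 1/2.35 = 488.09 px.
Top offset = (2795 − 488.09)/2 = 1153.46 px; left offset = 0.
Upper-right is two-thirds across and one-third down within the crop:
x = 0.00 + 2 × 1147.00/3 ≈ 765; y = 1153.46 + 1 × 488.09/3 ≈ 1316.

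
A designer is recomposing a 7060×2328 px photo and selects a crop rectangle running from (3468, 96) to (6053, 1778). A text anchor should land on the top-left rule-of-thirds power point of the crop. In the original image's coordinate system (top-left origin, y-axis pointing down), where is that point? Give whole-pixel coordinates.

(4330, 657)

Crop width = 6053 − 3468 = 2585 px; one third is 861.67 px.
Crop height = 1778 − 96 = 1682 px; one third is 560.67 px.
The top-left point is one-third across and one-third down within the crop:
x = 3468 + 1 × 861.67 ≈ 4330; y = 96 + 1 × 560.67 ≈ 657.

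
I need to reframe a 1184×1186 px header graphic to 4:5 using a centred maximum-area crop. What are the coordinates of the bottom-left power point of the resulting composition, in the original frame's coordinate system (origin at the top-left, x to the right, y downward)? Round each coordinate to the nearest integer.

(434, 791)

1184/1186 > 4/5, so the 4:5 crop keeps the full height 1186 and trims width to 1186 × 4/5 = 948.80 px.
Left offset = (1184 − 948.80)/2 = 117.60 px; top offset = 0.
Bottom-left is one-third across and two-thirds down within the crop:
x = 117.60 + 1 × 948.80/3 ≈ 434; y = 0.00 + 2 × 1186.00/3 ≈ 791.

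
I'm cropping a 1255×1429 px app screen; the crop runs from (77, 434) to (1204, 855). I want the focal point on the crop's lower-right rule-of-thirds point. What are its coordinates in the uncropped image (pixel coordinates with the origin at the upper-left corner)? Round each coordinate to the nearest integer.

Crop width = 1204 − 77 = 1127 px; one third is 375.67 px.
Crop height = 855 − 434 = 421 px; one third is 140.33 px.
The lower-right point is two-thirds across and two-thirds down within the crop:
x = 77 + 2 × 375.67 ≈ 828; y = 434 + 2 × 140.33 ≈ 715.

x = 828 px, y = 715 px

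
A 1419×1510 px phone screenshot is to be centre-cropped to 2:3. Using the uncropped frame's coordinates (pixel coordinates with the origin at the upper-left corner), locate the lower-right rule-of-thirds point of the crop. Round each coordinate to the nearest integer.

1419/1510 > 2/3, so the 2:3 crop keeps the full height 1510 and trims width to 1510 × 2/3 = 1006.67 px.
Left offset = (1419 − 1006.67)/2 = 206.17 px; top offset = 0.
Lower-right is two-thirds across and two-thirds down within the crop:
x = 206.17 + 2 × 1006.67/3 ≈ 877; y = 0.00 + 2 × 1510.00/3 ≈ 1007.

(877, 1007)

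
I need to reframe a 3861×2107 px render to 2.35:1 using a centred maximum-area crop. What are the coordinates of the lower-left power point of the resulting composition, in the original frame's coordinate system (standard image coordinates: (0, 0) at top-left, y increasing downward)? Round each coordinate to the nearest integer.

3861/2107 < 2.35/1, so the 2.35:1 crop keeps the full width 3861 and trims height to 3861 × 1/2.35 = 1642.98 px.
Top offset = (2107 − 1642.98)/2 = 232.01 px; left offset = 0.
Lower-left is one-third across and two-thirds down within the crop:
x = 0.00 + 1 × 3861.00/3 ≈ 1287; y = 232.01 + 2 × 1642.98/3 ≈ 1327.

(1287, 1327)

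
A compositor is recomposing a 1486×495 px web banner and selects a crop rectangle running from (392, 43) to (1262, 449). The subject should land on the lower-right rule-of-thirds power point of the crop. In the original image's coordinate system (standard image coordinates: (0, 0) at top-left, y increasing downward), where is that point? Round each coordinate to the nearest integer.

x = 972 px, y = 314 px

Crop width = 1262 − 392 = 870 px; one third is 290.00 px.
Crop height = 449 − 43 = 406 px; one third is 135.33 px.
The lower-right point is two-thirds across and two-thirds down within the crop:
x = 392 + 2 × 290.00 ≈ 972; y = 43 + 2 × 135.33 ≈ 314.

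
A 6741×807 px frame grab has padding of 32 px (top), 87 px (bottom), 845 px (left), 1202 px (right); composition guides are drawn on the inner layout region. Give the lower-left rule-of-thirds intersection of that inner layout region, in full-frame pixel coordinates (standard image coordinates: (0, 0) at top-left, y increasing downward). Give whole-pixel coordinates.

Content width = 6741 − 845 − 1202 = 4694 px; content height = 807 − 32 − 87 = 688 px.
Lower-left is one-third across and two-thirds down within the inner layout region.
x = 845 + 1 × 4694/3 = 845 + 1564.67 ≈ 2410
y = 32 + 2 × 688/3 = 32 + 458.67 ≈ 491

x = 2410 px, y = 491 px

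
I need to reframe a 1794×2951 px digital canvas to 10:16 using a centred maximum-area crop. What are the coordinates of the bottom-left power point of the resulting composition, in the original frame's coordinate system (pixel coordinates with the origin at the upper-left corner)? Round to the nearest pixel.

1794/2951 < 10/16, so the 10:16 crop keeps the full width 1794 and trims height to 1794 × 16/10 = 2870.40 px.
Top offset = (2951 − 2870.40)/2 = 40.30 px; left offset = 0.
Bottom-left is one-third across and two-thirds down within the crop:
x = 0.00 + 1 × 1794.00/3 ≈ 598; y = 40.30 + 2 × 2870.40/3 ≈ 1954.

x = 598 px, y = 1954 px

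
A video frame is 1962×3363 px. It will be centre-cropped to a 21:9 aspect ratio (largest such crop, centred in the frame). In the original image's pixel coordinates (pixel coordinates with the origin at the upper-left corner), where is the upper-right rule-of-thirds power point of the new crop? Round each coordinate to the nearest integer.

1962/3363 < 21/9, so the 21:9 crop keeps the full width 1962 and trims height to 1962 × 9/21 = 840.86 px.
Top offset = (3363 − 840.86)/2 = 1261.07 px; left offset = 0.
Upper-right is two-thirds across and one-third down within the crop:
x = 0.00 + 2 × 1962.00/3 ≈ 1308; y = 1261.07 + 1 × 840.86/3 ≈ 1541.

x = 1308 px, y = 1541 px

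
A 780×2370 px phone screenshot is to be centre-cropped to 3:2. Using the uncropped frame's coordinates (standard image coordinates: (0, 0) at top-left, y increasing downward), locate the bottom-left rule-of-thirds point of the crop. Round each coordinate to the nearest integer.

x = 260 px, y = 1272 px

780/2370 < 3/2, so the 3:2 crop keeps the full width 780 and trims height to 780 × 2/3 = 520.00 px.
Top offset = (2370 − 520.00)/2 = 925.00 px; left offset = 0.
Bottom-left is one-third across and two-thirds down within the crop:
x = 0.00 + 1 × 780.00/3 ≈ 260; y = 925.00 + 2 × 520.00/3 ≈ 1272.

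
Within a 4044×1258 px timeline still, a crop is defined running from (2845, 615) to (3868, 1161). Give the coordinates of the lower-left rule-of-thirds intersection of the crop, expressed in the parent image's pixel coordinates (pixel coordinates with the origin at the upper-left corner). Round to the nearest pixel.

Crop width = 3868 − 2845 = 1023 px; one third is 341.00 px.
Crop height = 1161 − 615 = 546 px; one third is 182.00 px.
The lower-left point is one-third across and two-thirds down within the crop:
x = 2845 + 1 × 341.00 ≈ 3186; y = 615 + 2 × 182.00 ≈ 979.

x = 3186 px, y = 979 px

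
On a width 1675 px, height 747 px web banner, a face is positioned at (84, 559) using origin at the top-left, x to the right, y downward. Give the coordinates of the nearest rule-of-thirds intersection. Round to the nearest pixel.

x = 558 px, y = 498 px

Third lines: x ∈ {558, 1117}, y ∈ {249, 498}.
84 is closer to x = 558; 559 is closer to y = 498.
So the nearest intersection is the lower-left power point.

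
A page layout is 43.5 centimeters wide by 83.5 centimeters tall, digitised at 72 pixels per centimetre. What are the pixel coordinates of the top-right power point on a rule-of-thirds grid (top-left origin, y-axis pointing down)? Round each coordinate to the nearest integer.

In pixels the canvas is 43.5 × 72 = 3132 wide and 83.5 × 72 = 6012 tall.
The top-right point is two-thirds across and one-third down:
x = 2 × 3132/3 ≈ 2088; y = 1 × 6012/3 ≈ 2004.

x = 2088 px, y = 2004 px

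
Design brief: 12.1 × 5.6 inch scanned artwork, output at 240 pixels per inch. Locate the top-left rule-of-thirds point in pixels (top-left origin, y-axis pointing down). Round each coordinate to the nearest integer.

In pixels the canvas is 12.1 × 240 = 2904 wide and 5.6 × 240 = 1344 tall.
The top-left point is one-third across and one-third down:
x = 1 × 2904/3 ≈ 968; y = 1 × 1344/3 ≈ 448.

(968, 448)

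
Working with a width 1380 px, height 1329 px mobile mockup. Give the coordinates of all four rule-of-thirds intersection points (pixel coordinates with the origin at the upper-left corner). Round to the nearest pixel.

(460, 443), (920, 443), (460, 886), (920, 886)

One third of 1380 is 460; one third of 1329 is 443.
Vertical third lines at x = 460 and x = 920; horizontal third lines at y = 443 and y = 886.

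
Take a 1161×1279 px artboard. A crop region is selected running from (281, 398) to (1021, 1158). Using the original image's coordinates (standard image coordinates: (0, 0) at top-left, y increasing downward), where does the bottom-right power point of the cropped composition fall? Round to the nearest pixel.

Crop width = 1021 − 281 = 740 px; one third is 246.67 px.
Crop height = 1158 − 398 = 760 px; one third is 253.33 px.
The bottom-right point is two-thirds across and two-thirds down within the crop:
x = 281 + 2 × 246.67 ≈ 774; y = 398 + 2 × 253.33 ≈ 905.

x = 774 px, y = 905 px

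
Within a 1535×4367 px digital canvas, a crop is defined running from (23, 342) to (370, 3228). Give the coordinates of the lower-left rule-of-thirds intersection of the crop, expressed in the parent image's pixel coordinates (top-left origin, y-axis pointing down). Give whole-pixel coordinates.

Crop width = 370 − 23 = 347 px; one third is 115.67 px.
Crop height = 3228 − 342 = 2886 px; one third is 962.00 px.
The lower-left point is one-third across and two-thirds down within the crop:
x = 23 + 1 × 115.67 ≈ 139; y = 342 + 2 × 962.00 ≈ 2266.

(139, 2266)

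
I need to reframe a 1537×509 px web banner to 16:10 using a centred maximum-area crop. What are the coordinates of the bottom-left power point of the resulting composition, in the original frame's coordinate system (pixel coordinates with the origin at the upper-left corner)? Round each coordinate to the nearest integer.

x = 633 px, y = 339 px

1537/509 > 16/10, so the 16:10 crop keeps the full height 509 and trims width to 509 × 16/10 = 814.40 px.
Left offset = (1537 − 814.40)/2 = 361.30 px; top offset = 0.
Bottom-left is one-third across and two-thirds down within the crop:
x = 361.30 + 1 × 814.40/3 ≈ 633; y = 0.00 + 2 × 509.00/3 ≈ 339.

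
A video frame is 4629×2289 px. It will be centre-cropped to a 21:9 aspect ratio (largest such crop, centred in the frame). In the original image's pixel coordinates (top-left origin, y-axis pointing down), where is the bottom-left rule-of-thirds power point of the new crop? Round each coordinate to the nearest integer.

4629/2289 < 21/9, so the 21:9 crop keeps the full width 4629 and trims height to 4629 × 9/21 = 1983.86 px.
Top offset = (2289 − 1983.86)/2 = 152.57 px; left offset = 0.
Bottom-left is one-third across and two-thirds down within the crop:
x = 0.00 + 1 × 4629.00/3 ≈ 1543; y = 152.57 + 2 × 1983.86/3 ≈ 1475.

(1543, 1475)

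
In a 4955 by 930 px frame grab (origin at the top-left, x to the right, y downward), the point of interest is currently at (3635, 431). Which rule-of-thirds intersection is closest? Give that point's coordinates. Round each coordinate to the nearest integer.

(3303, 310)

Third lines: x ∈ {1652, 3303}, y ∈ {310, 620}.
3635 is closer to x = 3303; 431 is closer to y = 310.
So the nearest intersection is the upper-right power point.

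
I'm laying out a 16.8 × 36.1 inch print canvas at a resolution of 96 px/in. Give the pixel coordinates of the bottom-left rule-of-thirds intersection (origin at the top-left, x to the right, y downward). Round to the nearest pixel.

x = 538 px, y = 2310 px

In pixels the canvas is 16.8 × 96 = 1612.8 wide and 36.1 × 96 = 3465.6 tall.
The bottom-left point is one-third across and two-thirds down:
x = 1 × 1612.8/3 ≈ 538; y = 2 × 3465.6/3 ≈ 2310.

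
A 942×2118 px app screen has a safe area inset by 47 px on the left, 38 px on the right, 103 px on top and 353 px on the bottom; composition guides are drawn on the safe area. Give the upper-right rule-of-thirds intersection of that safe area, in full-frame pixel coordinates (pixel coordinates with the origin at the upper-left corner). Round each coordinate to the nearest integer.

Content width = 942 − 47 − 38 = 857 px; content height = 2118 − 103 − 353 = 1662 px.
Upper-right is two-thirds across and one-third down within the safe area.
x = 47 + 2 × 857/3 = 47 + 571.33 ≈ 618
y = 103 + 1 × 1662/3 = 103 + 554.00 ≈ 657

(618, 657)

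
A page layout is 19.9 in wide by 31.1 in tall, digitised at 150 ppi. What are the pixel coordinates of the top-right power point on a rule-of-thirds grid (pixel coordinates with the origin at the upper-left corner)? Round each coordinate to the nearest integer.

(1990, 1555)

In pixels the canvas is 19.9 × 150 = 2985 wide and 31.1 × 150 = 4665 tall.
The top-right point is two-thirds across and one-third down:
x = 2 × 2985/3 ≈ 1990; y = 1 × 4665/3 ≈ 1555.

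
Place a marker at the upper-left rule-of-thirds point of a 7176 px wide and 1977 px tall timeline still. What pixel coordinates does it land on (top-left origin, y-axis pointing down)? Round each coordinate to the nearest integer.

(2392, 659)

The upper-left point sits one-third of the way across and one-third of the way down.
x = 1 × 7176/3 ≈ 2392; y = 1 × 1977/3 ≈ 659.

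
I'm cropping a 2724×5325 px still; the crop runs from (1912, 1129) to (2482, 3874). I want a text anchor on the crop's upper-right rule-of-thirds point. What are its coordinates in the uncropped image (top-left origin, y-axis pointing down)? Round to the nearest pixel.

x = 2292 px, y = 2044 px

Crop width = 2482 − 1912 = 570 px; one third is 190.00 px.
Crop height = 3874 − 1129 = 2745 px; one third is 915.00 px.
The upper-right point is two-thirds across and one-third down within the crop:
x = 1912 + 2 × 190.00 ≈ 2292; y = 1129 + 1 × 915.00 ≈ 2044.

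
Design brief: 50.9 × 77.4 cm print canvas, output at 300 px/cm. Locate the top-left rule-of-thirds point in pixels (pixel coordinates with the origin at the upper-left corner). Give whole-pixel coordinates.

x = 5090 px, y = 7740 px

In pixels the canvas is 50.9 × 300 = 15270 wide and 77.4 × 300 = 23220 tall.
The top-left point is one-third across and one-third down:
x = 1 × 15270/3 ≈ 5090; y = 1 × 23220/3 ≈ 7740.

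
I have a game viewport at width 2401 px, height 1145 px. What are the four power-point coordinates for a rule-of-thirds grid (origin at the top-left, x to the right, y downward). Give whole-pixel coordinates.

(800, 382), (1601, 382), (800, 763), (1601, 763)

One third of 2401 is 800.33; one third of 1145 is 381.67.
Vertical third lines at x = 800 and x = 1601; horizontal third lines at y = 382 and y = 763.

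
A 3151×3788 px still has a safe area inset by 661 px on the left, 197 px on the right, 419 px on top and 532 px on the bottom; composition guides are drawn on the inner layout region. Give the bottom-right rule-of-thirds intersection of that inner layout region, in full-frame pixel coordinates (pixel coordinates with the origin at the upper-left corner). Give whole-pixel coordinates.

(2190, 2310)

Content width = 3151 − 661 − 197 = 2293 px; content height = 3788 − 419 − 532 = 2837 px.
Bottom-right is two-thirds across and two-thirds down within the inner layout region.
x = 661 + 2 × 2293/3 = 661 + 1528.67 ≈ 2190
y = 419 + 2 × 2837/3 = 419 + 1891.33 ≈ 2310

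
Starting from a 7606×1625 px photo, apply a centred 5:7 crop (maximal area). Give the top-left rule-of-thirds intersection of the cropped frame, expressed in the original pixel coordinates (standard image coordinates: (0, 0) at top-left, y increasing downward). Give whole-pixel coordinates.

x = 3610 px, y = 542 px

7606/1625 > 5/7, so the 5:7 crop keeps the full height 1625 and trims width to 1625 × 5/7 = 1160.71 px.
Left offset = (7606 − 1160.71)/2 = 3222.64 px; top offset = 0.
Top-left is one-third across and one-third down within the crop:
x = 3222.64 + 1 × 1160.71/3 ≈ 3610; y = 0.00 + 1 × 1625.00/3 ≈ 542.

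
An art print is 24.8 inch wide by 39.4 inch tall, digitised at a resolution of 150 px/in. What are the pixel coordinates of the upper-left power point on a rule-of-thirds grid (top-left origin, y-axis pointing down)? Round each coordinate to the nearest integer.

(1240, 1970)

In pixels the canvas is 24.8 × 150 = 3720 wide and 39.4 × 150 = 5910 tall.
The upper-left point is one-third across and one-third down:
x = 1 × 3720/3 ≈ 1240; y = 1 × 5910/3 ≈ 1970.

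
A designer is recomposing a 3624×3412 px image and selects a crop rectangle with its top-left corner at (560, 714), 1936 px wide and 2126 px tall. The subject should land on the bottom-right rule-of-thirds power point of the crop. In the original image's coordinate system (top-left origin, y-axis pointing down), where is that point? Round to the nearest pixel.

x = 1851 px, y = 2131 px

One third of the crop width 1936 is 645.33 px.
One third of the crop height 2126 is 708.67 px.
The bottom-right point is two-thirds across and two-thirds down within the crop:
x = 560 + 2 × 645.33 ≈ 1851; y = 714 + 2 × 708.67 ≈ 2131.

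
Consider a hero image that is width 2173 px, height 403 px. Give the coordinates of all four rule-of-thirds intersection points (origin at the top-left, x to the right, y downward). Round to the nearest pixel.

(724, 134), (1449, 134), (724, 269), (1449, 269)

One third of 2173 is 724.33; one third of 403 is 134.33.
Vertical third lines at x = 724 and x = 1449; horizontal third lines at y = 134 and y = 269.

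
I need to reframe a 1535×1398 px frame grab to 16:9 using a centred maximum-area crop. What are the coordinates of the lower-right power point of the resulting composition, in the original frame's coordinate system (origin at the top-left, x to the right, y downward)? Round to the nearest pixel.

x = 1023 px, y = 843 px

1535/1398 < 16/9, so the 16:9 crop keeps the full width 1535 and trims height to 1535 × 9/16 = 863.44 px.
Top offset = (1398 − 863.44)/2 = 267.28 px; left offset = 0.
Lower-right is two-thirds across and two-thirds down within the crop:
x = 0.00 + 2 × 1535.00/3 ≈ 1023; y = 267.28 + 2 × 863.44/3 ≈ 843.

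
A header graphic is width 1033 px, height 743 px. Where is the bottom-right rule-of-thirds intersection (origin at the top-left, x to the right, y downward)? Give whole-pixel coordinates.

The bottom-right point sits two-thirds of the way across and two-thirds of the way down.
x = 2 × 1033/3 ≈ 689; y = 2 × 743/3 ≈ 495.

(689, 495)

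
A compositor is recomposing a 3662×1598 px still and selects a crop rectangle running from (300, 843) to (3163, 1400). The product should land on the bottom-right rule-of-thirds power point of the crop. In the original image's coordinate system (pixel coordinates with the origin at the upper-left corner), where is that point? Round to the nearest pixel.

Crop width = 3163 − 300 = 2863 px; one third is 954.33 px.
Crop height = 1400 − 843 = 557 px; one third is 185.67 px.
The bottom-right point is two-thirds across and two-thirds down within the crop:
x = 300 + 2 × 954.33 ≈ 2209; y = 843 + 2 × 185.67 ≈ 1214.

(2209, 1214)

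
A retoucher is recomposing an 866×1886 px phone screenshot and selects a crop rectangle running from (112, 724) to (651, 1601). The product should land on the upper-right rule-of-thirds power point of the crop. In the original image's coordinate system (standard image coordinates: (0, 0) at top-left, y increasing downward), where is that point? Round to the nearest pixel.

Crop width = 651 − 112 = 539 px; one third is 179.67 px.
Crop height = 1601 − 724 = 877 px; one third is 292.33 px.
The upper-right point is two-thirds across and one-third down within the crop:
x = 112 + 2 × 179.67 ≈ 471; y = 724 + 1 × 292.33 ≈ 1016.

x = 471 px, y = 1016 px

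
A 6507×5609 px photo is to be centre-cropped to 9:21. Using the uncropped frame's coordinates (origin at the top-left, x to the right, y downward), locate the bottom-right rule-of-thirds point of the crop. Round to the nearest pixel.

6507/5609 > 9/21, so the 9:21 crop keeps the full height 5609 and trims width to 5609 × 9/21 = 2403.86 px.
Left offset = (6507 − 2403.86)/2 = 2051.57 px; top offset = 0.
Bottom-right is two-thirds across and two-thirds down within the crop:
x = 2051.57 + 2 × 2403.86/3 ≈ 3654; y = 0.00 + 2 × 5609.00/3 ≈ 3739.

x = 3654 px, y = 3739 px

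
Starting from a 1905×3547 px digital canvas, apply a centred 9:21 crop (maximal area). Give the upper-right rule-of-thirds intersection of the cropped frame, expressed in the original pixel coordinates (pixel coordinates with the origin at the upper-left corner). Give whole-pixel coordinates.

1905/3547 > 9/21, so the 9:21 crop keeps the full height 3547 and trims width to 3547 × 9/21 = 1520.14 px.
Left offset = (1905 − 1520.14)/2 = 192.43 px; top offset = 0.
Upper-right is two-thirds across and one-third down within the crop:
x = 192.43 + 2 × 1520.14/3 ≈ 1206; y = 0.00 + 1 × 3547.00/3 ≈ 1182.

x = 1206 px, y = 1182 px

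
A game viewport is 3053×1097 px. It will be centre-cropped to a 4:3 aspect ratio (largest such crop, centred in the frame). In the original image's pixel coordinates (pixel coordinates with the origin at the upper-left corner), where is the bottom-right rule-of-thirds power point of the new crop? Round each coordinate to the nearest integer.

(1770, 731)

3053/1097 > 4/3, so the 4:3 crop keeps the full height 1097 and trims width to 1097 × 4/3 = 1462.67 px.
Left offset = (3053 − 1462.67)/2 = 795.17 px; top offset = 0.
Bottom-right is two-thirds across and two-thirds down within the crop:
x = 795.17 + 2 × 1462.67/3 ≈ 1770; y = 0.00 + 2 × 1097.00/3 ≈ 731.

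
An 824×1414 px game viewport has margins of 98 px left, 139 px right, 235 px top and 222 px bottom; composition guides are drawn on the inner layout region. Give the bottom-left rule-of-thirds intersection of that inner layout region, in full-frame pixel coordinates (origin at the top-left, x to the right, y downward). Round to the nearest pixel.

Content width = 824 − 98 − 139 = 587 px; content height = 1414 − 235 − 222 = 957 px.
Bottom-left is one-third across and two-thirds down within the inner layout region.
x = 98 + 1 × 587/3 = 98 + 195.67 ≈ 294
y = 235 + 2 × 957/3 = 235 + 638.00 ≈ 873

(294, 873)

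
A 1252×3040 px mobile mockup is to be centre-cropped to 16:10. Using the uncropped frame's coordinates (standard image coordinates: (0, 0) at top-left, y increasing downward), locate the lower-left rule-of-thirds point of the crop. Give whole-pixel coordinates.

1252/3040 < 16/10, so the 16:10 crop keeps the full width 1252 and trims height to 1252 × 10/16 = 782.50 px.
Top offset = (3040 − 782.50)/2 = 1128.75 px; left offset = 0.
Lower-left is one-third across and two-thirds down within the crop:
x = 0.00 + 1 × 1252.00/3 ≈ 417; y = 1128.75 + 2 × 782.50/3 ≈ 1650.

x = 417 px, y = 1650 px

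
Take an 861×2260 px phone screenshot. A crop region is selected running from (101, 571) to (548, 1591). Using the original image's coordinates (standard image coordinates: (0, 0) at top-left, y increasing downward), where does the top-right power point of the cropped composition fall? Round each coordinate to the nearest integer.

x = 399 px, y = 911 px

Crop width = 548 − 101 = 447 px; one third is 149.00 px.
Crop height = 1591 − 571 = 1020 px; one third is 340.00 px.
The top-right point is two-thirds across and one-third down within the crop:
x = 101 + 2 × 149.00 ≈ 399; y = 571 + 1 × 340.00 ≈ 911.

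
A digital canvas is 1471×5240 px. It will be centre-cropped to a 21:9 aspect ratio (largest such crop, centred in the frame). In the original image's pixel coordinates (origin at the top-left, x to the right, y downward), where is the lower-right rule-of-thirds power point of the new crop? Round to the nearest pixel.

x = 981 px, y = 2725 px

1471/5240 < 21/9, so the 21:9 crop keeps the full width 1471 and trims height to 1471 × 9/21 = 630.43 px.
Top offset = (5240 − 630.43)/2 = 2304.79 px; left offset = 0.
Lower-right is two-thirds across and two-thirds down within the crop:
x = 0.00 + 2 × 1471.00/3 ≈ 981; y = 2304.79 + 2 × 630.43/3 ≈ 2725.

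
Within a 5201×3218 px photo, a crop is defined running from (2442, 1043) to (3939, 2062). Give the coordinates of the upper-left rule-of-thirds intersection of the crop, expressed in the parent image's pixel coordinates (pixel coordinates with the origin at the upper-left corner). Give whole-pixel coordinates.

Crop width = 3939 − 2442 = 1497 px; one third is 499.00 px.
Crop height = 2062 − 1043 = 1019 px; one third is 339.67 px.
The upper-left point is one-third across and one-third down within the crop:
x = 2442 + 1 × 499.00 ≈ 2941; y = 1043 + 1 × 339.67 ≈ 1383.

x = 2941 px, y = 1383 px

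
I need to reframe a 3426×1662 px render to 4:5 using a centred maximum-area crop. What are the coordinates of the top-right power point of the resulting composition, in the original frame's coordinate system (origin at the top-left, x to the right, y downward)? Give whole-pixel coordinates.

x = 1935 px, y = 554 px

3426/1662 > 4/5, so the 4:5 crop keeps the full height 1662 and trims width to 1662 × 4/5 = 1329.60 px.
Left offset = (3426 − 1329.60)/2 = 1048.20 px; top offset = 0.
Top-right is two-thirds across and one-third down within the crop:
x = 1048.20 + 2 × 1329.60/3 ≈ 1935; y = 0.00 + 1 × 1662.00/3 ≈ 554.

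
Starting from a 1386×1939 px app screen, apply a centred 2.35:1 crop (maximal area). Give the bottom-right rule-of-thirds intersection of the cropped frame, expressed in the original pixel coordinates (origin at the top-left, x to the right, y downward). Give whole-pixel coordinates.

x = 924 px, y = 1068 px

1386/1939 < 2.35/1, so the 2.35:1 crop keeps the full width 1386 and trims height to 1386 × 1/2.35 = 589.79 px.
Top offset = (1939 − 589.79)/2 = 674.61 px; left offset = 0.
Bottom-right is two-thirds across and two-thirds down within the crop:
x = 0.00 + 2 × 1386.00/3 ≈ 924; y = 674.61 + 2 × 589.79/3 ≈ 1068.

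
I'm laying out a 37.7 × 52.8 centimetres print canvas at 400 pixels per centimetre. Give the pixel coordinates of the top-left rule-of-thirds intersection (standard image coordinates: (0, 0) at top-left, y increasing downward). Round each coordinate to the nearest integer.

In pixels the canvas is 37.7 × 400 = 15080 wide and 52.8 × 400 = 21120 tall.
The top-left point is one-third across and one-third down:
x = 1 × 15080/3 ≈ 5027; y = 1 × 21120/3 ≈ 7040.

x = 5027 px, y = 7040 px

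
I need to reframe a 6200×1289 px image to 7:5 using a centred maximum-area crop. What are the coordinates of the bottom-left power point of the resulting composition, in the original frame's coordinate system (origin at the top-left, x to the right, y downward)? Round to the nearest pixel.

6200/1289 > 7/5, so the 7:5 crop keeps the full height 1289 and trims width to 1289 × 7/5 = 1804.60 px.
Left offset = (6200 − 1804.60)/2 = 2197.70 px; top offset = 0.
Bottom-left is one-third across and two-thirds down within the crop:
x = 2197.70 + 1 × 1804.60/3 ≈ 2799; y = 0.00 + 2 × 1289.00/3 ≈ 859.

x = 2799 px, y = 859 px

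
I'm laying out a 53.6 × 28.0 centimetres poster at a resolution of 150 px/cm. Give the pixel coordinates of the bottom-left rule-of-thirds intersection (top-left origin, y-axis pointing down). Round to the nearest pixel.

x = 2680 px, y = 2800 px

In pixels the canvas is 53.6 × 150 = 8040 wide and 28.0 × 150 = 4200 tall.
The bottom-left point is one-third across and two-thirds down:
x = 1 × 8040/3 ≈ 2680; y = 2 × 4200/3 ≈ 2800.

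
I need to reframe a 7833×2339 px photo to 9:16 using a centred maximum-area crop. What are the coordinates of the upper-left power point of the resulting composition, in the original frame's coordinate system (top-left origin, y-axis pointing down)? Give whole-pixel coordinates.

x = 3697 px, y = 780 px

7833/2339 > 9/16, so the 9:16 crop keeps the full height 2339 and trims width to 2339 × 9/16 = 1315.69 px.
Left offset = (7833 − 1315.69)/2 = 3258.66 px; top offset = 0.
Upper-left is one-third across and one-third down within the crop:
x = 3258.66 + 1 × 1315.69/3 ≈ 3697; y = 0.00 + 1 × 2339.00/3 ≈ 780.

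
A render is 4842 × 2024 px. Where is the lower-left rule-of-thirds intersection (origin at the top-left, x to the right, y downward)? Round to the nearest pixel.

x = 1614 px, y = 1349 px

The lower-left point sits one-third of the way across and two-thirds of the way down.
x = 1 × 4842/3 ≈ 1614; y = 2 × 2024/3 ≈ 1349.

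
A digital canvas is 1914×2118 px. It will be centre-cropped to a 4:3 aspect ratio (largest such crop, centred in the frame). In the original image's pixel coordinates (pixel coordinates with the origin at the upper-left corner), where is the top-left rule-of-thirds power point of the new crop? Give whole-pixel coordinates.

x = 638 px, y = 820 px

1914/2118 < 4/3, so the 4:3 crop keeps the full width 1914 and trims height to 1914 × 3/4 = 1435.50 px.
Top offset = (2118 − 1435.50)/2 = 341.25 px; left offset = 0.
Top-left is one-third across and one-third down within the crop:
x = 0.00 + 1 × 1914.00/3 ≈ 638; y = 341.25 + 1 × 1435.50/3 ≈ 820.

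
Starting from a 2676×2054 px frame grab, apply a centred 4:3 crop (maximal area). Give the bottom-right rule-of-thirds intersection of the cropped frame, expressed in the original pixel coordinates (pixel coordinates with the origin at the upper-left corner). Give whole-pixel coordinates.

x = 1784 px, y = 1362 px

2676/2054 < 4/3, so the 4:3 crop keeps the full width 2676 and trims height to 2676 × 3/4 = 2007.00 px.
Top offset = (2054 − 2007.00)/2 = 23.50 px; left offset = 0.
Bottom-right is two-thirds across and two-thirds down within the crop:
x = 0.00 + 2 × 2676.00/3 ≈ 1784; y = 23.50 + 2 × 2007.00/3 ≈ 1362.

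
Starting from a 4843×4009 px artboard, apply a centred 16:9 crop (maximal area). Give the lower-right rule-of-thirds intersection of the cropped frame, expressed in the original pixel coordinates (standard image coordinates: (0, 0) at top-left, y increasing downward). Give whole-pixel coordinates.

x = 3229 px, y = 2459 px

4843/4009 < 16/9, so the 16:9 crop keeps the full width 4843 and trims height to 4843 × 9/16 = 2724.19 px.
Top offset = (4009 − 2724.19)/2 = 642.41 px; left offset = 0.
Lower-right is two-thirds across and two-thirds down within the crop:
x = 0.00 + 2 × 4843.00/3 ≈ 3229; y = 642.41 + 2 × 2724.19/3 ≈ 2459.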